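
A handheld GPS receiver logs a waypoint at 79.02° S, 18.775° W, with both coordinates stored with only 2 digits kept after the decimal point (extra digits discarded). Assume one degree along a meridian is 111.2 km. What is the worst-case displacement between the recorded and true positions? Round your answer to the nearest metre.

Truncating at 2 decimal places can drop up to a full unit in the last place, so each coordinate may be off by as much as 0.01°.
North–south component: 0.01° × 111200 = 1112 m.
Longitude error → 0.01 × 111200 × cos 79.02° = 0.01 × 111200 × 0.1905 ≈ 211.799 m.
The two errors are perpendicular, so the maximum displacement is √(1112² + 211.799²) ≈ 1131.99 m.

1132 metres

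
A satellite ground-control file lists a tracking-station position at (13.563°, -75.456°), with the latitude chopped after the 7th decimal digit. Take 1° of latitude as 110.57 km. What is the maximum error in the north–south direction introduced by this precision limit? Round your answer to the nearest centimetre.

Truncating at 7 decimal places can drop up to a full unit in the last place, so the latitude may be off by as much as 1e-07°.
North–south distance: 1e-07° × 110570 m/° = 0.011057 m.
That is 0.011057 m = 1.1057 cm.

1 centimetres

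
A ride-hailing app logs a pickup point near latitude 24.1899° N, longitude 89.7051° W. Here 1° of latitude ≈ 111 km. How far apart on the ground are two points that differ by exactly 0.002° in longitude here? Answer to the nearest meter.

203 meters

At 24.1899° a degree of longitude is 111000 × cos 24.1899° ≈ 101253 m, so 0.002° corresponds to 202.507 m.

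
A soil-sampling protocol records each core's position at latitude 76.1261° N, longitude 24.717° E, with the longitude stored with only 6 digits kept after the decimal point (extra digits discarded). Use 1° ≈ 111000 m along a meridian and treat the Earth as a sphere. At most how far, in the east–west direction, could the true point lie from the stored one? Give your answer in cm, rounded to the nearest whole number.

3 cm

Truncating at 6 decimal places can drop up to a full unit in the last place, so the longitude may be off by as much as 1e-06°.
One degree of longitude at 76.1261° is 111000 × cos 76.1261° ≈ 111000 × 0.2398 = 26616.2 m.
East–west error: 1e-06° × 26616.2 m/° ≈ 0.0266162 m.
That is 0.0266162 m = 2.6616 cm.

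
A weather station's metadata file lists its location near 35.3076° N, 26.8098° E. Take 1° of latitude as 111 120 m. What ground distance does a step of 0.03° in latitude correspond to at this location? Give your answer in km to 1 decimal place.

3.3 km

0.03° × 111120 m/° = 3333.6 m.
That is 3333.6 m = 3.3336 km.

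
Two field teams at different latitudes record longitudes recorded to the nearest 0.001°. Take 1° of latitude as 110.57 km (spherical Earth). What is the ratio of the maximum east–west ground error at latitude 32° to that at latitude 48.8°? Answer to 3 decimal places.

1.287

Rounding to 3 decimal places leaves the longitude within ±0.0005° of the true value.
At 32°: 0.0005° × 110570 × cos 32° = 0.0005 × 110570 × 0.8480 ≈ 46.884 m.
At 48.8°: 0.0005° × 110570 × cos 48.8° = 0.0005 × 110570 × 0.6587 ≈ 36.416 m.
Ratio: 46.884 / 36.416 = cos 32° / cos 48.8° ≈ 1.2875.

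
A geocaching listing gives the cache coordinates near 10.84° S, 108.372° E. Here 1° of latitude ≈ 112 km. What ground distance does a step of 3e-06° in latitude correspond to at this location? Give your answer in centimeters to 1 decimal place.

Along a meridian 3e-06° is 3e-06 × 112000 = 0.336 m.
That is 0.336 m = 33.6 cm.

33.6 centimeters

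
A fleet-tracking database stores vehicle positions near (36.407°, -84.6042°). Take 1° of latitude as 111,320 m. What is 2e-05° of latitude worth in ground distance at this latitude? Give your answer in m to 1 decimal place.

2.2 m

Along a meridian 2e-05° is 2e-05 × 111320 = 2.2264 m.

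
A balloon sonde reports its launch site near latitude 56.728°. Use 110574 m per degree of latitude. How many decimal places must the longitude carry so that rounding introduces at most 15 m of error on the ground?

4

At 56.728° one degree of longitude covers 110574 × cos 56.728° ≈ 110574 × 0.5486 ≈ 60662.5 m.
N decimal places → at most half a unit in the last place, 0.5 × 10⁻ᴺ° = 60662.5/2 × 10⁻ᴺ m.
Need 0.5 × 60662.5 × 10⁻ᴺ ≤ 15 → 10⁻ᴺ ≤ 4.945e-04, so N ≥ 3.31.
N = 3 would give 30.3 m (too coarse); N = 4 gives 3.03 m ≤ 15 m.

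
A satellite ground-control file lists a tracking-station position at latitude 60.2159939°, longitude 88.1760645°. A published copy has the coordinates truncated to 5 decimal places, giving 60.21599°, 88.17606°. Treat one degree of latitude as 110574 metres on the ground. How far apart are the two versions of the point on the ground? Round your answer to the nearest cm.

50 cm

The latitude changed by +0.0000039° and the longitude by +0.0000045°.
North–south shift: 0.0000039 × 110574 = 0.431239 m.
E–W at 60.216°: 0.0000045° × 110574 × cos 60.216° = 0.0000045 × 110574 × 0.4967 ≈ 0.247165 m.
Combined displacement = (0.431239² + 0.247165²)^½ ≈ 0.497049 m.
That is 0.497049 m = 49.705 cm.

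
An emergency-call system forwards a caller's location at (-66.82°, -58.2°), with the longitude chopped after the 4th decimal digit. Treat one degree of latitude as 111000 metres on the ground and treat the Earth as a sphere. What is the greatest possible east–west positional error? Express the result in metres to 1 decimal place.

4.4 metres

Truncating at 4 decimal places can drop up to a full unit in the last place, so the longitude may be off by as much as 0.0001°.
One degree of longitude at 66.82° is 111000 × cos 66.82° ≈ 111000 × 0.3936 = 43691.9 m.
East–west error: 0.0001° × 43691.9 m/° ≈ 4.36919 m.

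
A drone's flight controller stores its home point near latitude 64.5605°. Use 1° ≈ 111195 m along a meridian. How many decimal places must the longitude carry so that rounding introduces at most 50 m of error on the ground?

3 decimal places

At 64.5605° one degree of longitude covers 111195 × cos 64.5605° ≈ 111195 × 0.4296 ≈ 47764.7 m.
Rounding to N decimal places gives at most 0.5 × 10⁻ᴺ degrees of error, i.e. 0.5 × 10⁻ᴺ × 47764.7 m.
Need 0.5 × 47764.7 × 10⁻ᴺ ≤ 50 → 10⁻ᴺ ≤ 2.094e-03, so N ≥ 2.68.
So 3 decimal places suffice (23.9 m); 2 would allow up to 239 m.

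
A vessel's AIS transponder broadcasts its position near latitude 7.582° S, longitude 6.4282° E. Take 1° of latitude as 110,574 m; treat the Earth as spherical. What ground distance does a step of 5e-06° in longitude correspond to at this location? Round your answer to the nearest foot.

One degree of longitude here spans 110574 × cos 7.582° = 110574 × 0.9913 ≈ 109607 m; 5e-06° of that is 0.548036 m.
Converting: 0.548036 m × 3.2808 ft/m ≈ 1.798 ft.

2 feet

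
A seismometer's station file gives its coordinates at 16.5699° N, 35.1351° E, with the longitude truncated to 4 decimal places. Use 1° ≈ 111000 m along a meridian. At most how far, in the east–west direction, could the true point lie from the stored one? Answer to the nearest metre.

Truncating at 4 decimal places can drop up to a full unit in the last place, so the longitude may be off by as much as 0.0001°.
Parallels shrink by cos φ, so at 16.5699° a degree of longitude is 111000 × 0.9585 ≈ 106390 m.
East–west error: 0.0001° × 106390 m/° ≈ 10.639 m.

11 metres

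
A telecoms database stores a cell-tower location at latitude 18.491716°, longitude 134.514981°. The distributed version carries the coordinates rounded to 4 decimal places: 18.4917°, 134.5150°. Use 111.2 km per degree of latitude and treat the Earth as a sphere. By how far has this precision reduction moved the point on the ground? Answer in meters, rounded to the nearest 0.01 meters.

Δlat = 18.491716 − 18.4917 = +0.000016°; Δlon = 134.514981 − 134.5150 = -0.000019°.
North–south shift: 0.000016 × 111200 = 1.7792 m.
E–W at 18.4917°: -0.000019° × 111200 × cos 18.4917° = -0.000019 × 111200 × 0.9484 ≈ -2.00372 m.
Combined displacement = (1.7792² + 2.00372²)^½ ≈ 2.67963 m.

2.68 meters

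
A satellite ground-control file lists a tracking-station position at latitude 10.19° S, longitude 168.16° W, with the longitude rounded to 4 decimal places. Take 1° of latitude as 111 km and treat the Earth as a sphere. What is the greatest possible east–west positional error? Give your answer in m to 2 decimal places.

5.46 m

Rounding to 4 decimal places leaves the longitude within ±5e-05° of the true value.
Parallels shrink by cos φ, so at 10.19° a degree of longitude is 111000 × 0.9842 ≈ 109249 m.
East–west error: 5e-05° × 109249 m/° ≈ 5.46246 m.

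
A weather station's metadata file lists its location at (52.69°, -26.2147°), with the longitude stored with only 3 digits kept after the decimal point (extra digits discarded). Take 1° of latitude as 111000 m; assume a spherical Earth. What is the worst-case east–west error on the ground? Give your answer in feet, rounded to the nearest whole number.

221 feet

Truncating at 3 decimal places can drop up to a full unit in the last place, so the longitude may be off by as much as 0.001°.
Parallels shrink by cos φ, so at 52.69° a degree of longitude is 111000 × 0.6061 ≈ 67280.1 m.
East–west error: 0.001° × 67280.1 m/° ≈ 67.2801 m.
Converting: 67.2801 m × 3.2808 ft/m ≈ 220.74 ft.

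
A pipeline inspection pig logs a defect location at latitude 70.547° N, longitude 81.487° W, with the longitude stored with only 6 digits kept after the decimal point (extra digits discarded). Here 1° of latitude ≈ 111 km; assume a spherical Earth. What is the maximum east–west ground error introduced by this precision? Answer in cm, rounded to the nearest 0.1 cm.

Truncating at 6 decimal places can drop up to a full unit in the last place, so the longitude may be off by as much as 1e-06°.
One degree of longitude at 70.547° is 111000 × cos 70.547° ≈ 111000 × 0.3330 = 36966.7 m.
Maximum E–W displacement: 1e-06 × 36966.7 = 0.0369667 m.
That is 0.0369667 m = 3.6967 cm.

3.7 cm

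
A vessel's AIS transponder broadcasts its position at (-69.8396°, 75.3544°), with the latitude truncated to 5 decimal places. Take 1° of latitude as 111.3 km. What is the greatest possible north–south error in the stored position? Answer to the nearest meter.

Truncating at 5 decimal places can drop up to a full unit in the last place, so the latitude may be off by as much as 1e-05°.
North–south distance: 1e-05° × 111300 m/° = 1.113 m.

1 meters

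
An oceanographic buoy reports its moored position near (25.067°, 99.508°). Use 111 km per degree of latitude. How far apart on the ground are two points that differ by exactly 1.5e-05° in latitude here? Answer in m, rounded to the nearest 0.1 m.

1.7 m

Along a meridian 1.5e-05° is 1.5e-05 × 111000 = 1.665 m.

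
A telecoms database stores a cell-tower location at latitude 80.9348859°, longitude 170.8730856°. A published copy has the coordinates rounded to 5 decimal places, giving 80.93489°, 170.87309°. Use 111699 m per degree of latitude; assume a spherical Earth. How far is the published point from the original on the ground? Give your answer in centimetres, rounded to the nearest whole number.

Δlat = 80.9348859 − 80.93489 = -0.0000041°; Δlon = 170.8730856 − 170.87309 = -0.0000044°.
N–S: -0.0000041° × 111699 m/° = -0.457966 m.
E–W at 80.9349°: -0.0000044° × 111699 × cos 80.9349° = -0.0000044 × 111699 × 0.1576 ≈ -0.0774353 m.
Hypotenuse of the two orthogonal shifts: √(0.457966² + 0.0774353²) = 0.464466 m.
That is 0.464466 m = 46.447 cm.

46 centimetres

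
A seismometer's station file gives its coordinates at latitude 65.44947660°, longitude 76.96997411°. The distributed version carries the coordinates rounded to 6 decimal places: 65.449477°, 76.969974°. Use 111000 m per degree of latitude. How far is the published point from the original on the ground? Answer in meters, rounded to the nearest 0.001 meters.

Δlat = 65.44947660 − 65.449477 = -0.00000040°; Δlon = 76.96997411 − 76.969974 = +0.00000011°.
North–south shift: -0.00000040 × 111000 = -0.0444 m.
East–west at this latitude: 0.00000011° × 111000 × cos 65.4495° ≈ 0.00000011 × 46120 = 0.0050732 m.
Distance: √(0.0444² + 0.0050732²) ≈ 0.0446889 m.

0.045 meters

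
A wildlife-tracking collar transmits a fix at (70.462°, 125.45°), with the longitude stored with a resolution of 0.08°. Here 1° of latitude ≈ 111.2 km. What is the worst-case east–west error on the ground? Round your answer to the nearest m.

1488 m

With a 0.08° grid the true value lies within half a step, ±0.08°/2 = ±0.04°, of the stored one.
Parallels shrink by cos φ, so at 70.462° a degree of longitude is 111200 × 0.3344 ≈ 37188.8 m.
So at most 0.04° × 37188.8 ≈ 1487.55 m east–west.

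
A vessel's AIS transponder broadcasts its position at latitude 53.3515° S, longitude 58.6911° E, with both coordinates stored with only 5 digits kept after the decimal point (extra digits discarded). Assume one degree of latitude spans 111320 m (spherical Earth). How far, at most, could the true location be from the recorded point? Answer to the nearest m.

1 m

Truncating at 5 decimal places can drop up to a full unit in the last place, so each coordinate may be off by as much as 1e-05°.
North–south component: 1e-05° × 111320 = 1.1132 m.
E–W at 53.3515°: 1e-05° × 111320 × cos 53.3515° = 1e-05 × 111320 × 0.5969 ≈ 0.664474 m.
Worst case both components are at the extreme and orthogonal: √(1.1132² + 0.664474²) ≈ 1.29643 m.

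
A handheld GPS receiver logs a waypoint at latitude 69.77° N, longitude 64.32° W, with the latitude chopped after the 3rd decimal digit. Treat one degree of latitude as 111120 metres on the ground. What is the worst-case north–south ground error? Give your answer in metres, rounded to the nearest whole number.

111 metres

Truncating at 3 decimal places can drop up to a full unit in the last place, so the latitude may be off by as much as 0.001°.
Along the meridian that is 0.001° × 111120 m/° = 111.12 m.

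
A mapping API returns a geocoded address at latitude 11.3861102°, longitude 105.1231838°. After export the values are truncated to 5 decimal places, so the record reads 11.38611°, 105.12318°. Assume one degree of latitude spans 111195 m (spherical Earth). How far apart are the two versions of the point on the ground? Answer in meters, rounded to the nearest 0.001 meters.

0.415 meters

The latitude changed by +0.0000002° and the longitude by +0.0000038°.
North–south shift: 0.0000002 × 111195 = 0.022239 m.
E–W at 11.3861°: 0.0000038° × 111195 × cos 11.3861° = 0.0000038 × 111195 × 0.9803 ≈ 0.414225 m.
Hypotenuse of the two orthogonal shifts: √(0.022239² + 0.414225²) = 0.414822 m.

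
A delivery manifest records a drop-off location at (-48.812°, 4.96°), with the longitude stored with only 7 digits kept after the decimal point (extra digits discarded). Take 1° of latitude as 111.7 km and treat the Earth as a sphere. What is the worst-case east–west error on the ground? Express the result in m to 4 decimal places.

0.0074 m

Truncating at 7 decimal places can drop up to a full unit in the last place, so the longitude may be off by as much as 1e-07°.
At latitude 48.812° a degree of longitude spans 111700 m × cos 48.812° = 111700 × 0.6585 ≈ 73558 m.
East–west error: 1e-07° × 73558 m/° ≈ 0.0073558 m.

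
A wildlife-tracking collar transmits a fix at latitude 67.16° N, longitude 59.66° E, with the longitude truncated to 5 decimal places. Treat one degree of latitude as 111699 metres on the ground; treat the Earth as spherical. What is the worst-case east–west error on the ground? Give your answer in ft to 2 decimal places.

1.42 ft

Truncating at 5 decimal places can drop up to a full unit in the last place, so the longitude may be off by as much as 1e-05°.
Parallels shrink by cos φ, so at 67.16° a degree of longitude is 111699 × 0.3882 ≈ 43357 m.
So at most 1e-05° × 43357 ≈ 0.43357 m east–west.
Converting: 0.43357 m × 3.2808 ft/m ≈ 1.4225 ft.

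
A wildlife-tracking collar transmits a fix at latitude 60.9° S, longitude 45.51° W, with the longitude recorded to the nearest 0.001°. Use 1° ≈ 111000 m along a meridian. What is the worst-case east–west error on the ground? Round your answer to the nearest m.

27 m

Rounding to 3 decimal places leaves the longitude within ±0.0005° of the true value.
At latitude 60.9° a degree of longitude spans 111000 m × cos 60.9° = 111000 × 0.4863 ≈ 53983.2 m.
East–west error: 0.0005° × 53983.2 m/° ≈ 26.9916 m.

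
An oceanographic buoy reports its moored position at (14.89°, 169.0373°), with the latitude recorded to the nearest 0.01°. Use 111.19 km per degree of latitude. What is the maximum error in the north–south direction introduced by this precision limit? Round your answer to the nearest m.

Rounding to 2 decimal places leaves the latitude within ±0.005° of the true value.
North–south distance: 0.005° × 111190 m/° = 555.95 m.

556 m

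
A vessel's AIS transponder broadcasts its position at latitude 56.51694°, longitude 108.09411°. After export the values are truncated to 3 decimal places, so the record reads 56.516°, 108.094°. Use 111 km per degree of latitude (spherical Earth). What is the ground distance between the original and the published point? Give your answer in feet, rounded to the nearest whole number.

343 feet

Δlat = 56.51694 − 56.516 = +0.00094°; Δlon = 108.09411 − 108.094 = +0.00011°.
North–south shift: 0.00094 × 111000 = 104.34 m.
East–west at this latitude: 0.00011° × 111000 × cos 56.516° ≈ 0.00011 × 61239.2 = 6.73631 m.
Distance: √(104.34² + 6.73631²) ≈ 104.557 m.
Converting: 104.557 m × 3.2808 ft/m ≈ 343.04 ft.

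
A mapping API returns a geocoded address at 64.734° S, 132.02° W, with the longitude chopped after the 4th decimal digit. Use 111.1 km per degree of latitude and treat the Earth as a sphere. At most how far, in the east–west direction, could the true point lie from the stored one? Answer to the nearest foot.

16 feet

Truncating at 4 decimal places can drop up to a full unit in the last place, so the longitude may be off by as much as 0.0001°.
One degree of longitude at 64.734° is 111100 × cos 64.734° ≈ 111100 × 0.4268 = 47419.8 m.
So at most 0.0001° × 47419.8 ≈ 4.74198 m east–west.
In feet: 4.74198 m ÷ 0.3048 ≈ 15.558 ft.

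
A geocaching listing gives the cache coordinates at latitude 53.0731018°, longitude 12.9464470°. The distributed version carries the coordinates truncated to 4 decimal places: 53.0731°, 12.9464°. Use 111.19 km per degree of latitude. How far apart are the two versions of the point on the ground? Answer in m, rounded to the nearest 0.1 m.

The latitude changed by +0.0000018° and the longitude by +0.0000470°.
North–south shift: 0.0000018 × 111190 = 0.200142 m.
E–W at 53.0731°: 0.0000470° × 111190 × cos 53.0731° = 0.0000470 × 111190 × 0.6008 ≈ 3.13972 m.
Hypotenuse of the two orthogonal shifts: √(0.200142² + 3.13972²) = 3.14609 m.

3.1 m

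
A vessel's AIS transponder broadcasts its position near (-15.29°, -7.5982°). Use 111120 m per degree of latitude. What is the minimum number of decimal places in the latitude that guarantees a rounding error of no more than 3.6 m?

One degree of latitude covers 111120 m.
Rounding to N decimal places gives at most 0.5 × 10⁻ᴺ degrees of error, i.e. 0.5 × 10⁻ᴺ × 111120 m.
Setting 55560 × 10⁻ᴺ ≤ 3.6 gives 10ᴺ ≥ 1.543e+04, i.e. N ≥ 4.19.
At 4 places the error can reach 5.56 m, but 5 places keeps it to 0.556 m.

5 decimal places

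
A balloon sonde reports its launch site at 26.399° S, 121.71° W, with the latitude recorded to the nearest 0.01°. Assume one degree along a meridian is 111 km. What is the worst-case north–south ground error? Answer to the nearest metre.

Rounding to 2 decimal places leaves the latitude within ±0.005° of the true value.
Along the meridian that is 0.005° × 111000 m/° = 555 m.

555 metres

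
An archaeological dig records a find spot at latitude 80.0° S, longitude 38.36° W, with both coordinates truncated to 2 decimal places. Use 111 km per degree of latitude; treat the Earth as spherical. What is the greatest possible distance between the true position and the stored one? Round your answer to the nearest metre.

Truncating at 2 decimal places can drop up to a full unit in the last place, so each coordinate may be off by as much as 0.01°.
Latitude error → 0.01 × 111000 = 1110 m along the meridian.
Longitude error → 0.01 × 111000 × cos 80° = 0.01 × 111000 × 0.1736 ≈ 192.749 m.
The two errors are perpendicular, so the maximum displacement is √(1110² + 192.749²) ≈ 1126.61 m.

1127 metres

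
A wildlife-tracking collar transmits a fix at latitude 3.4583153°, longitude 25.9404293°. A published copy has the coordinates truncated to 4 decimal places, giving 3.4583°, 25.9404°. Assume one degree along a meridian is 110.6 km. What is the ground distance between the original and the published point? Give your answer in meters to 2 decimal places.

Δlat = 3.4583153 − 3.4583 = +0.0000153°; Δlon = 25.9404293 − 25.9404 = +0.0000293°.
N–S: 0.0000153° × 110600 m/° = 1.69218 m.
East–west at this latitude: 0.0000293° × 110600 × cos 3.4583° ≈ 0.0000293 × 110399 = 3.23468 m.
Combined displacement = (1.69218² + 3.23468²)^½ ≈ 3.65056 m.

3.65 meters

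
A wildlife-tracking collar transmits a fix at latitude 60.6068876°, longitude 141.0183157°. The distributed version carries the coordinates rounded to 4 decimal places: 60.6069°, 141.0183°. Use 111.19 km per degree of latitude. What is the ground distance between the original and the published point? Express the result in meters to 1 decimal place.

1.6 meters

Δlat = 60.6068876 − 60.6069 = -0.0000124°; Δlon = 141.0183157 − 141.0183 = +0.0000157°.
N–S: -0.0000124° × 111190 m/° = -1.37876 m.
E–W at 60.6069°: 0.0000157° × 111190 × cos 60.6069° = 0.0000157 × 111190 × 0.4908 ≈ 0.856779 m.
Hypotenuse of the two orthogonal shifts: √(1.37876² + 0.856779²) = 1.62328 m.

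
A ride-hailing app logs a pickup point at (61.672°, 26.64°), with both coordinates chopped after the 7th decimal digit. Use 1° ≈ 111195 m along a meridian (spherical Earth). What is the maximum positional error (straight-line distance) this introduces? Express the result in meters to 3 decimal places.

0.012 meters

Truncating at 7 decimal places can drop up to a full unit in the last place, so each coordinate may be off by as much as 1e-07°.
Latitude error → 1e-07 × 111195 = 0.0111195 m along the meridian.
East–west component at 61.672°: 1e-07° × 111195 × cos 61.672° ≈ 1e-07 × 52764.1 ≈ 0.00527641 m.
Combining orthogonally: (0.0111195² + 0.00527641²)^½ ≈ 0.0123079 m.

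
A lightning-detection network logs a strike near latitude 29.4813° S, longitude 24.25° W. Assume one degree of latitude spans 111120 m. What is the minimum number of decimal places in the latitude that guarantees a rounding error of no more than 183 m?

One degree of latitude covers 111120 m.
With N decimal places the half-ulp bound is 0.5·10⁻ᴺ°, or 0.5·10⁻ᴺ × 111120 m on the ground.
Need 0.5 × 111120 × 10⁻ᴺ ≤ 183 → 10⁻ᴺ ≤ 3.294e-03, so N ≥ 2.48.
So 3 decimal places suffice (55.6 m); 2 would allow up to 556 m.

3 decimal places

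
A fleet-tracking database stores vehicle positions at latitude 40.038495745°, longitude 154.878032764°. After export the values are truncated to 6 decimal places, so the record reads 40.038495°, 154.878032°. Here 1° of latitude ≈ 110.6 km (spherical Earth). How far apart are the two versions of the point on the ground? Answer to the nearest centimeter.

The latitude changed by +0.000000745° and the longitude by +0.000000764°.
North–south shift: 0.000000745 × 110600 = 0.082397 m.
E–W at 40.0385°: 0.000000764° × 110600 × cos 40.0385° = 0.000000764 × 110600 × 0.7656 ≈ 0.064693 m.
Hypotenuse of the two orthogonal shifts: √(0.082397² + 0.064693²) = 0.104759 m.
That is 0.104759 m = 10.476 cm.

10 centimeters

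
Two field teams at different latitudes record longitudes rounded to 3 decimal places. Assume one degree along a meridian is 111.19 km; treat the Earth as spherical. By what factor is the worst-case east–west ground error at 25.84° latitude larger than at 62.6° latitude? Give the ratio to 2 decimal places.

1.96

Rounding to 3 decimal places leaves the longitude within ±0.0005° of the true value.
At 25.84°: 0.0005° × 111190 × cos 25.84° = 0.0005 × 111190 × 0.9000 ≈ 50.036 m.
Error at 62.6° = 0.0005° × 111190 × cos 62.6° ≈ 55.595 × 0.4602 = 25.585 m.
Ratio: 50.036 / 25.585 = cos 25.84° / cos 62.6° ≈ 1.9557.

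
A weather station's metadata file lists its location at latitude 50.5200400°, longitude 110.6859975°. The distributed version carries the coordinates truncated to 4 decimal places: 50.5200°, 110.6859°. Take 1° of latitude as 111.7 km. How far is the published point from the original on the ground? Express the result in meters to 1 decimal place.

8.2 meters

Δlat = 50.5200400 − 50.5200 = +0.0000400°; Δlon = 110.6859975 − 110.6859 = +0.0000975°.
North–south shift: 0.0000400 × 111700 = 4.468 m.
East–west at this latitude: 0.0000975° × 111700 × cos 50.52° ≈ 0.0000975 × 71019.8 = 6.92444 m.
Hypotenuse of the two orthogonal shifts: √(4.468² + 6.92444²) = 8.2408 m.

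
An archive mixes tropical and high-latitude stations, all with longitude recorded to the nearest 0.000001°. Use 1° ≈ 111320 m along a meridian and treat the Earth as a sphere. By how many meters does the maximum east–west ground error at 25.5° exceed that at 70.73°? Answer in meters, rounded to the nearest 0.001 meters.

0.032 meters

Rounding to 6 decimal places leaves the longitude within ±5e-07° of the true value.
Error at 25.5° = 5e-07° × 111320 × cos 25.5° ≈ 0.05566 × 0.9026 = 0.050238 m.
Error at 70.73° = 5e-07° × 111320 × cos 70.73° ≈ 0.05566 × 0.3300 = 0.018369 m.
Difference: 0.050238 − 0.018369 = 0.031869 m.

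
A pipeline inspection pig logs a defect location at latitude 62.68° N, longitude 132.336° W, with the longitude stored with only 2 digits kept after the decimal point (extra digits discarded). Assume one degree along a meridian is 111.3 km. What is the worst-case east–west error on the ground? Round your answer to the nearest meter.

511 meters

Truncating at 2 decimal places can drop up to a full unit in the last place, so the longitude may be off by as much as 0.01°.
Parallels shrink by cos φ, so at 62.68° a degree of longitude is 111300 × 0.4590 ≈ 51082.2 m.
East–west error: 0.01° × 51082.2 m/° ≈ 510.822 m.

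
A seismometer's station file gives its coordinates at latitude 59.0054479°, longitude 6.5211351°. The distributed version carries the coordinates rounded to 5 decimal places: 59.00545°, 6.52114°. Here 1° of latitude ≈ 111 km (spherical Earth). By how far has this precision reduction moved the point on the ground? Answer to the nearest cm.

The latitude changed by -0.0000021° and the longitude by -0.0000049°.
N–S: -0.0000021° × 111000 m/° = -0.2331 m.
E–W at 59.0055°: -0.0000049° × 111000 × cos 59.0055° = -0.0000049 × 111000 × 0.5150 ≈ -0.280085 m.
Hypotenuse of the two orthogonal shifts: √(0.2331² + 0.280085²) = 0.364394 m.
That is 0.364394 m = 36.439 cm.

36 cm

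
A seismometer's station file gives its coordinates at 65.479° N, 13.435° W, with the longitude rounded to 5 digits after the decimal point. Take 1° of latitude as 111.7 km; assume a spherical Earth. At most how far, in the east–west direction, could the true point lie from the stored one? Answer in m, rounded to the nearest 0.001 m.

Rounding to 5 decimal places leaves the longitude within ±5e-06° of the true value.
One degree of longitude at 65.479° is 111700 × cos 65.479° ≈ 111700 × 0.4150 = 46358.5 m.
East–west error: 5e-06° × 46358.5 m/° ≈ 0.231792 m.

0.232 m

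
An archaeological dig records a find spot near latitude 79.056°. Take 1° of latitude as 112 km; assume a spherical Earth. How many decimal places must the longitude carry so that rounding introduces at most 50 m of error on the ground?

At 79.056° one degree of longitude covers 112000 × cos 79.056° ≈ 112000 × 0.1898 ≈ 21263.1 m.
N decimal places → at most half a unit in the last place, 0.5 × 10⁻ᴺ° = 21263.1/2 × 10⁻ᴺ m.
Setting 10631.6 × 10⁻ᴺ ≤ 50 gives 10ᴺ ≥ 212.6, i.e. N ≥ 2.33.
N = 2 would give 106 m (too coarse); N = 3 gives 10.6 m ≤ 50 m.

3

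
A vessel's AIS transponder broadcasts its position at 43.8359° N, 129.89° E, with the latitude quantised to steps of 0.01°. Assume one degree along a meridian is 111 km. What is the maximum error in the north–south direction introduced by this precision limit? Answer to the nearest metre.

With a 0.01° grid the true value lies within half a step, ±0.01°/2 = ±0.005°, of the stored one.
Along the meridian that is 0.005° × 111000 m/° = 555 m.

555 metres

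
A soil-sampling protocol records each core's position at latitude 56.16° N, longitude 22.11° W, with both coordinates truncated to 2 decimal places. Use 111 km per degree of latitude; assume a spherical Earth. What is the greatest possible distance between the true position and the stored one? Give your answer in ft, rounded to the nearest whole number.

Truncating at 2 decimal places can drop up to a full unit in the last place, so each coordinate may be off by as much as 0.01°.
Latitude error → 0.01 × 111000 = 1110 m along the meridian.
E–W at 56.16°: 0.01° × 111000 × cos 56.16° = 0.01 × 111000 × 0.5569 ≈ 618.132 m.
Worst case both components are at the extreme and orthogonal: √(1110² + 618.132²) ≈ 1270.51 m.
In feet: 1270.51 m ÷ 0.3048 ≈ 4168.3 ft.

4168 ft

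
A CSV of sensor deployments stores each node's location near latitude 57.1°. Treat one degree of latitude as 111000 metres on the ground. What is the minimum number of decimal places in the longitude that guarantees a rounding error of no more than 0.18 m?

6

At 57.1° one degree of longitude covers 111000 × cos 57.1° ≈ 111000 × 0.5432 ≈ 60292.4 m.
N decimal places → at most half a unit in the last place, 0.5 × 10⁻ᴺ° = 60292.4/2 × 10⁻ᴺ m.
Setting 30146.2 × 10⁻ᴺ ≤ 0.18 gives 10ᴺ ≥ 1.675e+05, i.e. N ≥ 5.22.
So 6 decimal places suffice (0.0301 m); 5 would allow up to 0.301 m.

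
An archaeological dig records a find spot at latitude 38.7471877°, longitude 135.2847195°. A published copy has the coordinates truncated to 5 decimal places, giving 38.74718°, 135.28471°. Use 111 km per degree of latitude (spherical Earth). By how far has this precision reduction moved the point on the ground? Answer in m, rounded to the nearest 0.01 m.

Δlat = 38.7471877 − 38.74718 = +0.0000077°; Δlon = 135.2847195 − 135.28471 = +0.0000095°.
N–S: 0.0000077° × 111000 m/° = 0.8547 m.
East–west at this latitude: 0.0000095° × 111000 × cos 38.7472° ≈ 0.0000095 × 86570.6 = 0.822421 m.
Hypotenuse of the two orthogonal shifts: √(0.8547² + 0.822421²) = 1.18612 m.

1.19 m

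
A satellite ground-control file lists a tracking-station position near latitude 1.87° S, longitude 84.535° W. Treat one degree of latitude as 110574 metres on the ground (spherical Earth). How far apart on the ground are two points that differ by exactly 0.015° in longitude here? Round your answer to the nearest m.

At 1.87° a degree of longitude is 110574 × cos 1.87° ≈ 110515 m, so 0.015° corresponds to 1657.73 m.

1658 m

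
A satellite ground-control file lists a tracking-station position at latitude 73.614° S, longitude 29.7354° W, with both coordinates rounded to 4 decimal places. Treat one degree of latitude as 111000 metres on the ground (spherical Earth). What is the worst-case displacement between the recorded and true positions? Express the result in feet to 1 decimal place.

18.9 feet

Rounding to 4 decimal places leaves each coordinate within ±5e-05° of the true value.
North–south component: 5e-05° × 111000 = 5.55 m.
E–W at 73.614°: 5e-05° × 111000 × cos 73.614° = 5e-05 × 111000 × 0.2821 ≈ 1.56569 m.
The two errors are perpendicular, so the maximum displacement is √(5.55² + 1.56569²) ≈ 5.76662 m.
In feet: 5.76662 m ÷ 0.3048 ≈ 18.919 ft.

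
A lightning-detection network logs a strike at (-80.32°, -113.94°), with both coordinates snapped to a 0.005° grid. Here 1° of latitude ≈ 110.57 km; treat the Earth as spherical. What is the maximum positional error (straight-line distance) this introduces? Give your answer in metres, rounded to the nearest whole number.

280 metres

With a 0.005° grid the true value lies within half a step, ±0.005°/2 = ±0.0025°, of the stored one.
Latitude error → 0.0025 × 110570 = 276.425 m along the meridian.
East–west component at 80.32°: 0.0025° × 110570 × cos 80.32° ≈ 0.0025 × 18591.8 ≈ 46.4796 m.
The two errors are perpendicular, so the maximum displacement is √(276.425² + 46.4796²) ≈ 280.305 m.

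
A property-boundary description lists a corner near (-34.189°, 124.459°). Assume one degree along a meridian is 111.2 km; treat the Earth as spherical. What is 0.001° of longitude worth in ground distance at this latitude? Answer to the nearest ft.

At 34.189° a degree of longitude is 111200 × cos 34.189° ≈ 91983.4 m, so 0.001° corresponds to 91.9834 m.
In feet: 91.9834 m ÷ 0.3048 ≈ 301.78 ft.

302 ft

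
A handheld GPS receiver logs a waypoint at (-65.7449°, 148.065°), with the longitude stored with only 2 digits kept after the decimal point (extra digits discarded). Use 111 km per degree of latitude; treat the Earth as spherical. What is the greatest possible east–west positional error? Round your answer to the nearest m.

Truncating at 2 decimal places can drop up to a full unit in the last place, so the longitude may be off by as much as 0.01°.
At latitude 65.7449° a degree of longitude spans 111000 m × cos 65.7449° = 111000 × 0.4108 ≈ 45598.8 m.
So at most 0.01° × 45598.8 ≈ 455.988 m east–west.

456 m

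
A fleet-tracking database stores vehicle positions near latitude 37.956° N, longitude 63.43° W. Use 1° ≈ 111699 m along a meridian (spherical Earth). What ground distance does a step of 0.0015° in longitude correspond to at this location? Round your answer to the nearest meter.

132 meters

One degree of longitude here spans 111699 × cos 37.956° = 111699 × 0.7885 ≈ 88072.8 m; 0.0015° of that is 132.109 m.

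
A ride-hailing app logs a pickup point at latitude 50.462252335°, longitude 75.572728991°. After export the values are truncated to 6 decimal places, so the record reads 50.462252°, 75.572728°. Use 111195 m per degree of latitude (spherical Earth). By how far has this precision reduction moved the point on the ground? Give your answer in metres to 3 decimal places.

The latitude changed by +0.000000335° and the longitude by +0.000000991°.
North–south shift: 0.000000335 × 111195 = 0.0372503 m.
East–west at this latitude: 0.000000991° × 111195 × cos 50.4623° ≈ 0.000000991 × 70785.2 = 0.0701482 m.
Combined displacement = (0.0372503² + 0.0701482²)^½ ≈ 0.0794251 m.

0.079 metres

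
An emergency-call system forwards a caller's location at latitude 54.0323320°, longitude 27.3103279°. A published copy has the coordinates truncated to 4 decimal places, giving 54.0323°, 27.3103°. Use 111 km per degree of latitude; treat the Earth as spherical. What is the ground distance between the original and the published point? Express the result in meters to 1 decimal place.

4.0 meters

Δlat = 54.0323320 − 54.0323 = +0.0000320°; Δlon = 27.3103279 − 27.3103 = +0.0000279°.
North–south shift: 0.0000320 × 111000 = 3.552 m.
East–west at this latitude: 0.0000279° × 111000 × cos 54.0323° ≈ 0.0000279 × 65193.5 = 1.8189 m.
Hypotenuse of the two orthogonal shifts: √(3.552² + 1.8189²) = 3.99063 m.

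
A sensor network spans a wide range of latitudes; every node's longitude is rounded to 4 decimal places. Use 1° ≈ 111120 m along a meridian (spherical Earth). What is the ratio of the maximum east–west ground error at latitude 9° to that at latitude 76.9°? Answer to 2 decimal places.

4.36

Rounding to 4 decimal places leaves the longitude within ±5e-05° of the true value.
Error at 9° = 5e-05° × 111120 × cos 9° ≈ 5.556 × 0.9877 = 5.4876 m.
At 76.9°: 5e-05° × 111120 × cos 76.9° = 5e-05 × 111120 × 0.2267 ≈ 1.2593 m.
The ratio reduces to cos 9° / cos 76.9° = 0.9877/0.2267 ≈ 4.3577.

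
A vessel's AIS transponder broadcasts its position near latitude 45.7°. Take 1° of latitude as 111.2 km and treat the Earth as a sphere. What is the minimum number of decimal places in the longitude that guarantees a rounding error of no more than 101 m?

At 45.7° one degree of longitude covers 111200 × cos 45.7° ≈ 111200 × 0.6984 ≈ 77663.8 m.
Rounding to N decimal places gives at most 0.5 × 10⁻ᴺ degrees of error, i.e. 0.5 × 10⁻ᴺ × 77663.8 m.
Need 0.5 × 77663.8 × 10⁻ᴺ ≤ 101 → 10⁻ᴺ ≤ 2.601e-03, so N ≥ 2.58.
N = 2 would give 388 m (too coarse); N = 3 gives 38.8 m ≤ 101 m.

3 decimal places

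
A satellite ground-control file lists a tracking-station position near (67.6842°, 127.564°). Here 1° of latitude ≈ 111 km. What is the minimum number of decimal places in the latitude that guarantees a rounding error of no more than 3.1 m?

One degree of latitude covers 111000 m.
With N decimal places the half-ulp bound is 0.5·10⁻ᴺ°, or 0.5·10⁻ᴺ × 111000 m on the ground.
Setting 55500 × 10⁻ᴺ ≤ 3.1 gives 10ᴺ ≥ 1.79e+04, i.e. N ≥ 4.25.
So 5 decimal places suffice (0.555 m); 4 would allow up to 5.55 m.

5 decimal places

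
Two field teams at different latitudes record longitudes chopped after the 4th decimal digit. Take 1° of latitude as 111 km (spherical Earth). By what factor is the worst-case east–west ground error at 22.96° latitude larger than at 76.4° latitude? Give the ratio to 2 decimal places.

3.92

Truncating at 4 decimal places can drop up to a full unit in the last place, so the longitude may be off by as much as 0.0001°.
Error at 22.96° = 0.0001° × 111000 × cos 22.96° ≈ 11.1 × 0.9208 = 10.221 m.
At 76.4°: 0.0001° × 111000 × cos 76.4° = 0.0001 × 111000 × 0.2351 ≈ 2.6101 m.
Ratio: 10.221 / 2.6101 = cos 22.96° / cos 76.4° ≈ 3.9158.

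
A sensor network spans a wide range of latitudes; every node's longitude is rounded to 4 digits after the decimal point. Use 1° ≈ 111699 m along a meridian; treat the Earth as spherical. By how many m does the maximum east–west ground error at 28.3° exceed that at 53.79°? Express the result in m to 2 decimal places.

Rounding to 4 decimal places leaves the longitude within ±5e-05° of the true value.
Error at 28.3° = 5e-05° × 111699 × cos 28.3° ≈ 5.585 × 0.8805 = 4.9174 m.
Error at 53.79° = 5e-05° × 111699 × cos 53.79° ≈ 5.585 × 0.5907 = 3.2993 m.
Difference: 4.9174 − 3.2993 = 1.6181 m.

1.62 m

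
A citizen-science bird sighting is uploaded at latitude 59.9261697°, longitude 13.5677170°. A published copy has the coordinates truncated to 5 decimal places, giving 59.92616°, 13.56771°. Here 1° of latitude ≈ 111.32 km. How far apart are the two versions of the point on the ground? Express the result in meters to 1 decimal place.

Δlat = 59.9261697 − 59.92616 = +0.0000097°; Δlon = 13.5677170 − 13.56771 = +0.0000070°.
North–south shift: 0.0000097 × 111320 = 1.0798 m.
East–west at this latitude: 0.0000070° × 111320 × cos 59.9262° ≈ 0.0000070 × 55784.2 = 0.390489 m.
Distance: √(1.0798² + 0.390489²) ≈ 1.14824 m.

1.1 meters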